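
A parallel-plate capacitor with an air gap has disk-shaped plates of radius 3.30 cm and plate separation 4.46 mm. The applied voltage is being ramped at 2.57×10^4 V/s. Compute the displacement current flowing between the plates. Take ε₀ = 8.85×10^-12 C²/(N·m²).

The field between the plates is E = V/d, so dE/dt = (2.57×10^4)/(4.46×10^-3 m) = 5.762×10^6 V/(m·s).
I_d = ε₀ A (dE/dt) = (8.85×10^-12)(3.421×10^-3)(5.762×10^6) = 1.74×10^-7 A.

1.74×10^-7 A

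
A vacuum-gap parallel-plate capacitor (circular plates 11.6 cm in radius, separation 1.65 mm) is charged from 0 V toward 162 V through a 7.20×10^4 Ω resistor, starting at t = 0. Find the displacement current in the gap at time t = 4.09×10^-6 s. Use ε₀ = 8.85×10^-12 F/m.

1.75×10^-3 A

With C = ε₀A/d = (8.85×10^-12)(0.04227)/(1.65×10^-3) = 2.267×10^-10 F, the time constant is τ = RC = 1.632×10^-5 s, so t/τ = 0.2506 and e^(−t/τ) = 0.7783.
I_d = I_cond = (V₀/R) e^(−t/τ) = (2.250×10^-3)(0.7783) = 1.75×10^-3 A.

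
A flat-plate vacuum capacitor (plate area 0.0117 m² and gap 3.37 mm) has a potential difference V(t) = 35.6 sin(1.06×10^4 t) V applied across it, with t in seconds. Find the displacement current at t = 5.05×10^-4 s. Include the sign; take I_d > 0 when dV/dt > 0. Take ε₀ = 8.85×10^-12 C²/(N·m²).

6.93×10^-6 A

dV/dt = (35.6)(1.06×10^4)·cos(5.353) = 2.255×10^5 V/s.
I_d = C dV/dt with C = ε₀A/d = (8.85×10^-12)(0.0117)/(3.37×10^-3) = 3.073×10^-11 F, so I_d = (3.073×10^-11)(2.255×10^5) = 6.93×10^-6 A.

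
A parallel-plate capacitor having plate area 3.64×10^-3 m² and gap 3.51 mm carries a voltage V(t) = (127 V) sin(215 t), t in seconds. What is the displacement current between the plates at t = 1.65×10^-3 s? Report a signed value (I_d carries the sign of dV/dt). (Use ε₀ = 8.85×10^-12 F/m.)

C = ε₀A/d = (8.85×10^-12)(3.64×10^-3)/(3.51×10^-3) = 9.178×10^-12 F. dV/dt = V₀ω·cos(ωt); at ωt = 0.35475 rad this factor is 0.9377.
I_d = C dV/dt = (9.178×10^-12)(127)(215)(0.9377) = 2.35×10^-7 A.

2.35×10^-7 A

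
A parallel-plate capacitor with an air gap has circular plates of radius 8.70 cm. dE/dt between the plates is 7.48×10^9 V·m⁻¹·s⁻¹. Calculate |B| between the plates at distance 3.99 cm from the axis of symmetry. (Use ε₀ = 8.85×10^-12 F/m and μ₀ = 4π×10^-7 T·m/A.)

1.66×10^-9 T

Through the whole plate area (πR² = 0.02378 m²), I_d = ε₀ πR² dE/dt = 1.574×10^-3 A.
∮B·dl = μ₀ I_d,enc with I_d,enc = I_d r²/R² = 3.311×10^-4 A; so B = μ₀ I_d,enc/(2πr) = 1.66×10^-9 T.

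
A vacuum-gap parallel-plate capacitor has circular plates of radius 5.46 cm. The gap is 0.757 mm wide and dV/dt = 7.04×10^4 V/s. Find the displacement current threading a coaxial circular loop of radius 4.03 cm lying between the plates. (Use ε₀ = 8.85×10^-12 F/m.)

4.20×10^-6 A

I_d = C dV/dt with C = ε₀πR²/d = 1.095×10^-10 F, so I_d = (1.095×10^-10)(7.04×10^4) = 7.709×10^-6 A.
The field is uniform, so I_d,enc = I_d (r/R)² = (7.709×10^-6)(4.03/5.46)² = 4.20×10^-6 A.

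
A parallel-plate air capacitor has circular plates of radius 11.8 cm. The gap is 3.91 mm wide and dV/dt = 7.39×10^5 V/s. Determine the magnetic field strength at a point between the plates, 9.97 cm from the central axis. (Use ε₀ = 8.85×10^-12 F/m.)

I_d = C dV/dt with C = ε₀πR²/d = 9.900×10^-11 F, so I_d = (9.900×10^-11)(7.39×10^5) = 7.316×10^-5 A.
∮B·dl = μ₀ I_d,enc with I_d,enc = I_d r²/R² = 5.223×10^-5 A; so B = μ₀ I_d,enc/(2πr) = 1.05×10^-10 T.

1.05×10^-10 T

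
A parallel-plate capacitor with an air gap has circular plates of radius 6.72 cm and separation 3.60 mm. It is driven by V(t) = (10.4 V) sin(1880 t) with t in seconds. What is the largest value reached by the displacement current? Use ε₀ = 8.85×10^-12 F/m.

6.82×10^-7 A

The displacement current equals the conduction current C dV/dt, which peaks at C V₀ ω.
With C = ε₀A/d = (8.85×10^-12)(0.01419)/(3.60×10^-3) = 3.488×10^-11 F and ω = 1880 rad/s, I_d,max = (3.488×10^-11)(10.4)(1880) = 6.82×10^-7 A.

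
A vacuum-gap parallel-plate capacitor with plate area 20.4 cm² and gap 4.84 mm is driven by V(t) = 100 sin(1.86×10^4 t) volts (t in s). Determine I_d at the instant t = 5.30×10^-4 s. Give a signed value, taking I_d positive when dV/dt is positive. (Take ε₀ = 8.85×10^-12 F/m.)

C = ε₀A/d = (8.85×10^-12)(2.04×10^-3)/(4.84×10^-3) = 3.730×10^-12 F. dV/dt = V₀ω·cos(ωt); at ωt = 9.858 rad this factor is -0.9076.
I_d = C dV/dt = (3.730×10^-12)(100)(1.86×10^4)(-0.9076) = -6.30×10^-6 A.

-6.30×10^-6 A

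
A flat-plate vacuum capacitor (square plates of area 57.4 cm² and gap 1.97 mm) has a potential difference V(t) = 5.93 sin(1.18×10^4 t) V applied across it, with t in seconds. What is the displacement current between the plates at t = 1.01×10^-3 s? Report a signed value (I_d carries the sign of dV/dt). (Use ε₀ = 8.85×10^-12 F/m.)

1.44×10^-6 A

dE/dt = (V₀ω/d)·cos(ωt) with ωt = 11.918 rad: (5.93)(1.18×10^4)(0.7971)/(1.97×10^-3) = 2.831×10^7 V/(m·s).
I_d = ε₀ A dE/dt = (8.85×10^-12)(5.74×10^-3)(2.831×10^7) = 1.44×10^-6 A.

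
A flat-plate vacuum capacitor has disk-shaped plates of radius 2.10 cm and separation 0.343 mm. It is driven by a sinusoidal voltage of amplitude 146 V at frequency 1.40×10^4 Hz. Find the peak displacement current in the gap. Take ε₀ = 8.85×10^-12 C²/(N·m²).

4.59×10^-4 A

The displacement current equals the conduction current C dV/dt, which peaks at C V₀ ω.
With C = ε₀A/d = (8.85×10^-12)(1.385×10^-3)/(3.43×10^-4) = 3.574×10^-11 F and ω = 2πf = 8.796×10^4 rad/s, I_d,max = (3.574×10^-11)(146)(8.796×10^4) = 4.59×10^-4 A.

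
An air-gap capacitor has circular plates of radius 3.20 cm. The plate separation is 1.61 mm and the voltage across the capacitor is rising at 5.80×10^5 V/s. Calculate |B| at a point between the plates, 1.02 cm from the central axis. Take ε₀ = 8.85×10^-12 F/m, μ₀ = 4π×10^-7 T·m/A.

2.04×10^-11 T

With E = V/d, dE/dt = 3.602×10^8 V/(m·s) and πR² = 3.217×10^-3 m², giving I_d = ε₀ πR² dE/dt = 1.026×10^-5 A.
For r < R the Ampère–Maxwell law gives B(2πr) = μ₀ I_d (r²/R²), so B = μ₀ I_d r/(2πR²) = (4π×10^-7)(1.026×10^-5)(0.0102)/(2π·0.0320²) = 2.04×10^-11 T.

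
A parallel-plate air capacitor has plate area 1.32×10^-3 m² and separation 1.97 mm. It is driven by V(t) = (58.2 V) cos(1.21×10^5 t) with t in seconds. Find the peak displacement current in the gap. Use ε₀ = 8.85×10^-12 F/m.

C = ε₀A/d = (8.85×10^-12)(1.32×10^-3)/(1.97×10^-3) = 5.930×10^-12 F; ω = 1.21×10^5 rad/s.
I_d = C dV/dt, so |I_d|_max = C V₀ ω = (5.930×10^-12)(58.2)(1.21×10^5) = 4.18×10^-5 A.

4.18×10^-5 A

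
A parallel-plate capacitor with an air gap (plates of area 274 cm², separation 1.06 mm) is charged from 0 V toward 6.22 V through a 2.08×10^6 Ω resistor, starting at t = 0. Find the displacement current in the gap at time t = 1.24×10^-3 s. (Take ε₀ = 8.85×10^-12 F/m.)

2.21×10^-7 A

With C = ε₀A/d = (8.85×10^-12)(0.0274)/(1.06×10^-3) = 2.288×10^-10 F, the time constant is τ = RC = 4.759×10^-4 s, so t/τ = 2.606 and e^(−t/τ) = 0.07383.
I_d = I_cond = (V₀/R) e^(−t/τ) = (2.990×10^-6)(0.07383) = 2.21×10^-7 A.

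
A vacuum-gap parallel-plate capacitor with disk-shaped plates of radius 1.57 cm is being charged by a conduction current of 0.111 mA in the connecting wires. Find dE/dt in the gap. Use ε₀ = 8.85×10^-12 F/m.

1.62×10^10 V/(m·s)

Charge continuity gives I_d = I = 1.11×10^-4 A between the plates.
Then dE/dt = I_d/(ε₀A) = 1.62×10^10 V/(m·s).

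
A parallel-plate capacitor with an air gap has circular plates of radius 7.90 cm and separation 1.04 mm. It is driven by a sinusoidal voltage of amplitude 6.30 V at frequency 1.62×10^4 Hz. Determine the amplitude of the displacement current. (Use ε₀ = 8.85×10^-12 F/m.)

1.07×10^-4 A

C = ε₀A/d = (8.85×10^-12)(0.01961)/(1.04×10^-3) = 1.669×10^-10 F; ω = 2πf = 1.018×10^5 rad/s.
I_d = C dV/dt, so |I_d|_max = C V₀ ω = (1.669×10^-10)(6.30)(1.018×10^5) = 1.07×10^-4 A.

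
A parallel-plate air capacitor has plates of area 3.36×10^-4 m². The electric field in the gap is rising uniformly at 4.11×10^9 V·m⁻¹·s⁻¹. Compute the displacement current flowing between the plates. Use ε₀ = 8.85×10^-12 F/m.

With a uniform field, Φ_E = EA, so I_d = ε₀ A dE/dt = 1.22×10^-5 A.

1.22×10^-5 A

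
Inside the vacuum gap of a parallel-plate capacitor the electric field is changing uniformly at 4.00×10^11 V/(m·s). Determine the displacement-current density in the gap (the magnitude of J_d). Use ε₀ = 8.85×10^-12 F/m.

3.54 A/m²

J_d = ε₀ dE/dt = (8.85×10^-12)(4.00×10^11) = 3.54 A/m².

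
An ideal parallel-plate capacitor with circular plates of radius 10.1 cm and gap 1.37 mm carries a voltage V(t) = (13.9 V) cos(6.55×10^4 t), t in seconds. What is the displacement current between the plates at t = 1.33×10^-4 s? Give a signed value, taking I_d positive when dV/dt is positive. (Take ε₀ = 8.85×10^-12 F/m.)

dE/dt = (V₀ω/d)·−sin(ωt) with ωt = 8.7115 rad: (13.9)(6.55×10^4)(-0.6543)/(1.37×10^-3) = -4.348×10^8 V/(m·s).
I_d = ε₀ A dE/dt = (8.85×10^-12)(0.03205)(-4.348×10^8) = -1.23×10^-4 A.

-1.23×10^-4 A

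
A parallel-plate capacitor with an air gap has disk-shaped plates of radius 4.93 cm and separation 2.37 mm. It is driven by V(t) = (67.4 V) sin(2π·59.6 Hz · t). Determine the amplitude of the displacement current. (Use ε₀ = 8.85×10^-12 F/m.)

7.20×10^-7 A

The displacement current equals the conduction current C dV/dt, which peaks at C V₀ ω.
With C = ε₀A/d = (8.85×10^-12)(7.636×10^-3)/(2.37×10^-3) = 2.851×10^-11 F and ω = 2πf = 374.5 rad/s, I_d,max = (2.851×10^-11)(67.4)(374.5) = 7.20×10^-7 A.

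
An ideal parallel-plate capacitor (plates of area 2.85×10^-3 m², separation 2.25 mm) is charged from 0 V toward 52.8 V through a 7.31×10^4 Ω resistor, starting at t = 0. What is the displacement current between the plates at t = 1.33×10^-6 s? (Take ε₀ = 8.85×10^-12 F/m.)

1.43×10^-4 A

C = ε₀A/d = (8.85×10^-12)(2.85×10^-3)/(2.25×10^-3) = 1.121×10^-11 F, so τ = RC = 8.195×10^-7 s.
The conduction current is I(t) = (V₀/R) e^(−t/τ), and the displacement current between the plates equals it.
t/τ = 1.623; I_d = (52.8/7.31×10^4) · e^(−1.623) = (7.223×10^-4)(0.1973) = 1.43×10^-4 A.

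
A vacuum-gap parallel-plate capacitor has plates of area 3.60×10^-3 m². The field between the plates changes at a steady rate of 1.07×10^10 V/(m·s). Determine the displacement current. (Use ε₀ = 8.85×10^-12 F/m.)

3.41×10^-4 A

I_d = ε₀ A (dE/dt) = (8.85×10^-12)(3.60×10^-3 m²)(1.07×10^10) = 3.41×10^-4 A.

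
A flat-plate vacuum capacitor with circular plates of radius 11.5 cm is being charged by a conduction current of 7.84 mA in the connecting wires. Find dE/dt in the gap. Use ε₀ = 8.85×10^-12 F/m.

Charge continuity gives I_d = I = 7.84×10^-3 A between the plates.
Since I_d = ε₀ A dE/dt, dE/dt = I_d/(ε₀A) = (7.84×10^-3)/((8.85×10^-12)(0.04155)) = 2.13×10^10 V/(m·s).

2.13×10^10 V/(m·s)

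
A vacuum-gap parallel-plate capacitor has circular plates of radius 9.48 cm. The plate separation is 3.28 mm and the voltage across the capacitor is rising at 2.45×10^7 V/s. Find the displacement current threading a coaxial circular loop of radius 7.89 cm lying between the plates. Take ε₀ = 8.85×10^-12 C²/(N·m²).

1.29×10^-3 A

I_d = C dV/dt with C = ε₀πR²/d = 7.617×10^-11 F, so I_d = (7.617×10^-11)(2.45×10^7) = 1.866×10^-3 A.
Since J_d is uniform, the enclosed fraction is (r/R)² = 0.6927, giving I_d,enc = 1.29×10^-3 A.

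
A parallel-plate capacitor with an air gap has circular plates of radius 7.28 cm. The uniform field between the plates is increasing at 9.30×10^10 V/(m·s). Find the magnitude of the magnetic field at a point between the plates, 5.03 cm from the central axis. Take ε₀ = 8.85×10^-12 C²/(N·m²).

I_d = ε₀ dΦ_E/dt = ε₀ πR² (dE/dt) = (8.85×10^-12)(0.01665)(9.30×10^10) = 0.01370 A through the full plate area.
An Ampèrian loop of radius r encloses a fraction (r/R)² of I_d. Then B·2πr = μ₀ I_d (r/R)², giving B = μ₀ I_d r/(2πR²) = 2.60×10^-8 T.

2.60×10^-8 T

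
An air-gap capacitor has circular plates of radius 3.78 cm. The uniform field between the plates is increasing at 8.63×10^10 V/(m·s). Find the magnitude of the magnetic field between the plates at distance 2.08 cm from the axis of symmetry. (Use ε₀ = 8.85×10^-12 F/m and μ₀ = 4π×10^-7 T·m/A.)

9.98×10^-9 T

Through the whole plate area (πR² = 4.489×10^-3 m²), I_d = ε₀ πR² dE/dt = 3.428×10^-3 A.
For r < R the Ampère–Maxwell law gives B(2πr) = μ₀ I_d (r²/R²), so B = μ₀ I_d r/(2πR²) = (4π×10^-7)(3.428×10^-3)(0.0208)/(2π·0.0378²) = 9.98×10^-9 T.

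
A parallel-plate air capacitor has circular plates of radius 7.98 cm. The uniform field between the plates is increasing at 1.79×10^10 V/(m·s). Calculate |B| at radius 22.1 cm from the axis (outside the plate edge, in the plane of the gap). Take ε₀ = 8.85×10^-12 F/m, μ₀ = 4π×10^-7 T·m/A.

2.87×10^-9 T

Through the whole plate area (πR² = 0.02001 m²), I_d = ε₀ πR² dE/dt = 3.170×10^-3 A.
Outside the plates the loop encloses all of I_d, so B·2πr = μ₀ I_d and B = 2.87×10^-9 T.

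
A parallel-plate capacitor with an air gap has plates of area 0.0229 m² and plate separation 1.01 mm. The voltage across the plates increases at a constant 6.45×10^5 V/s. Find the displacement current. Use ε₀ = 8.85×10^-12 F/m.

The field between the plates is E = V/d, so dE/dt = (6.45×10^5)/(1.01×10^-3 m) = 6.386×10^8 V/(m·s).
I_d = ε₀ A (dE/dt) = (8.85×10^-12)(0.0229)(6.386×10^8) = 1.29×10^-4 A.

1.29×10^-4 A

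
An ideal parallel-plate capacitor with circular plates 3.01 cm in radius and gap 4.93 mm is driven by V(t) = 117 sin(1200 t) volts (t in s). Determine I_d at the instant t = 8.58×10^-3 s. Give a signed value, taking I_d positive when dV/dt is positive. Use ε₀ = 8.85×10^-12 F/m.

dV/dt = (117)(1200)·cos(10.296) = -9.040×10^4 V/s.
I_d = C dV/dt with C = ε₀A/d = (8.85×10^-12)(2.846×10^-3)/(4.93×10^-3) = 5.109×10^-12 F, so I_d = (5.109×10^-12)(-9.040×10^4) = -4.62×10^-7 A.

-4.62×10^-7 A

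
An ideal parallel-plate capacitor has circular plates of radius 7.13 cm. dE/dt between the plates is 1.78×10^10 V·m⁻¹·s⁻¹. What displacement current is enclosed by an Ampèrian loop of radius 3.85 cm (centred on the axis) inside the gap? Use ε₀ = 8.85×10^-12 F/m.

Total displacement current: I_d = ε₀(πR²)(dE/dt) = (8.85×10^-12)(0.01597)(1.78×10^10) = 2.516×10^-3 A.
Since J_d is uniform, the enclosed fraction is (r/R)² = 0.2916, giving I_d,enc = 7.34×10^-4 A.

7.34×10^-4 A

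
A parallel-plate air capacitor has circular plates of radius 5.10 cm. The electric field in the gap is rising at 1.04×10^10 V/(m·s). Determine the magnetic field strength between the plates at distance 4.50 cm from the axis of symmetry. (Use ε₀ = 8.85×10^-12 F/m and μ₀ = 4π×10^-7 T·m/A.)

Through the whole plate area (πR² = 8.171×10^-3 m²), I_d = ε₀ πR² dE/dt = 7.521×10^-4 A.
An Ampèrian loop of radius r encloses a fraction (r/R)² of I_d. Then B·2πr = μ₀ I_d (r/R)², giving B = μ₀ I_d r/(2πR²) = 2.60×10^-9 T.

2.60×10^-9 T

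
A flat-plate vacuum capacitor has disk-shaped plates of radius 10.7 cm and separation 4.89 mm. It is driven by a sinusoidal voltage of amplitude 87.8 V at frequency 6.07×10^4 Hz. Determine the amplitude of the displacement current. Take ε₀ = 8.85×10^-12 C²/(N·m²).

2.18×10^-3 A

C = ε₀A/d = (8.85×10^-12)(0.03597)/(4.89×10^-3) = 6.510×10^-11 F; ω = 2πf = 3.814×10^5 rad/s.
I_d = C dV/dt, so |I_d|_max = C V₀ ω = (6.510×10^-11)(87.8)(3.814×10^5) = 2.18×10^-3 A.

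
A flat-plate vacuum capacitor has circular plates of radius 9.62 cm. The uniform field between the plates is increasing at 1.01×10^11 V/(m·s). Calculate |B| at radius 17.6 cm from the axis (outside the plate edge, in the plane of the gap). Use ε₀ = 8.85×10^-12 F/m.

2.95×10^-8 T

Through the whole plate area (πR² = 0.02907 m²), I_d = ε₀ πR² dE/dt = 0.02598 A.
Outside the plates the loop encloses all of I_d, so B·2πr = μ₀ I_d and B = 2.95×10^-8 T.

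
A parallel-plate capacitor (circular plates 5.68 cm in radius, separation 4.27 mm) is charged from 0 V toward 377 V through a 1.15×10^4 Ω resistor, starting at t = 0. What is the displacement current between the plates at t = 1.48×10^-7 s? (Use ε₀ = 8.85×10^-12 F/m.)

C = ε₀A/d = (8.85×10^-12)(0.01014)/(4.27×10^-3) = 2.102×10^-11 F, so τ = RC = 2.417×10^-7 s.
The conduction current is I(t) = (V₀/R) e^(−t/τ), and the displacement current between the plates equals it.
t/τ = 0.6123; I_d = (377/1.15×10^4) · e^(−0.6123) = (0.03278)(0.5421) = 0.0178 A.

0.0178 A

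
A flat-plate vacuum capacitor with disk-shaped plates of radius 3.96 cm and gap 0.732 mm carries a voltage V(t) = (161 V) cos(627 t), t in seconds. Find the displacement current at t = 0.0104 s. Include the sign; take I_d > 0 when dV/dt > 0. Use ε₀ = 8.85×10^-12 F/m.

-1.42×10^-6 A

C = ε₀A/d = (8.85×10^-12)(4.927×10^-3)/(7.32×10^-4) = 5.957×10^-11 F. dV/dt = V₀ω·−sin(ωt); at ωt = 6.5208 rad this factor is -0.2354.
I_d = C dV/dt = (5.957×10^-11)(161)(627)(-0.2354) = -1.42×10^-6 A.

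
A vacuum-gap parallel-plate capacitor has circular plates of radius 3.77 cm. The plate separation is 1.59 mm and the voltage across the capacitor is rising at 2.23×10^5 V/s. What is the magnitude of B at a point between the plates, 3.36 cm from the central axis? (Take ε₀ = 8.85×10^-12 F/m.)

dE/dt = (dV/dt)/d = 1.403×10^8 V/(m·s); I_d = ε₀(πR²)(dE/dt) = (8.85×10^-12)(4.465×10^-3)(1.403×10^8) = 5.544×10^-6 A.
For r < R the Ampère–Maxwell law gives B(2πr) = μ₀ I_d (r²/R²), so B = μ₀ I_d r/(2πR²) = (4π×10^-7)(5.544×10^-6)(0.0336)/(2π·0.0377²) = 2.62×10^-11 T.

2.62×10^-11 T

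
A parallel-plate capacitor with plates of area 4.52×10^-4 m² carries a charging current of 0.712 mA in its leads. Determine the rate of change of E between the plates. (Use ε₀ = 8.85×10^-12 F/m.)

By continuity, I_d in the gap equals the 0.712 mA flowing in the wire.
Since I_d = ε₀ A dE/dt, dE/dt = I_d/(ε₀A) = (7.12×10^-4)/((8.85×10^-12)(4.52×10^-4)) = 1.78×10^11 V/(m·s).

1.78×10^11 V/(m·s)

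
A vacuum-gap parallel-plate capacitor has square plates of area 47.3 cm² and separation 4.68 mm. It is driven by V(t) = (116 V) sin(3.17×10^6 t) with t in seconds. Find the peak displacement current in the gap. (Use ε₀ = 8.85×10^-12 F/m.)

3.29×10^-3 A

C = ε₀A/d = (8.85×10^-12)(4.73×10^-3)/(4.68×10^-3) = 8.945×10^-12 F; ω = 3.17×10^6 rad/s.
I_d = C dV/dt, so |I_d|_max = C V₀ ω = (8.945×10^-12)(116)(3.17×10^6) = 3.29×10^-3 A.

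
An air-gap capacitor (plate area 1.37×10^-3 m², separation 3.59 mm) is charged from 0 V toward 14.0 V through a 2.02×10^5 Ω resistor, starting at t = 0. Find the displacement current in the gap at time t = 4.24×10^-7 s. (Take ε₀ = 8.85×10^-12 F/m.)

C = ε₀A/d = (8.85×10^-12)(1.37×10^-3)/(3.59×10^-3) = 3.377×10^-12 F and τ = RC = 6.822×10^-7 s. I_d in the gap equals the RC charging current.
I_d(t) = (V₀/R) e^(−t/τ) = 6.931×10^-5 · e^(−0.6215) = 3.72×10^-5 A.

3.72×10^-5 A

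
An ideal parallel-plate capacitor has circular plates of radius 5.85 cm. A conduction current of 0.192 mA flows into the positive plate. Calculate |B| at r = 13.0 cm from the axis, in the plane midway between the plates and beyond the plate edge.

No conduction current crosses the gap, so I_d there equals the 1.92×10^-4 A in the leads.
Outside the plates the loop encloses all of I_d, so B·2πr = μ₀ I_d and B = 2.95×10^-10 T.

2.95×10^-10 T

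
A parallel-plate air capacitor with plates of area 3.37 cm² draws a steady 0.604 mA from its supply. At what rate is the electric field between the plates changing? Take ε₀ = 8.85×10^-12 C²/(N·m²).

The displacement current between the plates equals the conduction current, I_d = 0.604 mA.
Since I_d = ε₀ A dE/dt, dE/dt = I_d/(ε₀A) = (6.04×10^-4)/((8.85×10^-12)(3.37×10^-4)) = 2.03×10^11 V/(m·s).

2.03×10^11 V/(m·s)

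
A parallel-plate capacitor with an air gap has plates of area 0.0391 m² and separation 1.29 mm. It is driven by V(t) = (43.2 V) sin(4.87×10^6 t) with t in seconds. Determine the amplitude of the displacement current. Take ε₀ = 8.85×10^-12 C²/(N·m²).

(dE/dt)_max = V₀ω/d = 1.631×10^11 V/(m·s); ω = 4.87×10^6 rad/s.
I_d,max = ε₀ A (dE/dt)_max = (8.85×10^-12)(0.0391)(1.631×10^11) = 0.0564 A.

0.0564 A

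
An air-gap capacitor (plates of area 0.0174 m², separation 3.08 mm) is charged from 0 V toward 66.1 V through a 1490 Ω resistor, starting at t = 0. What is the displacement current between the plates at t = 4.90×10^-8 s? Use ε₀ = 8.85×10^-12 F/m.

With C = ε₀A/d = (8.85×10^-12)(0.0174)/(3.08×10^-3) = 5.000×10^-11 F, the time constant is τ = RC = 7.450×10^-8 s, so t/τ = 0.6577 and e^(−t/τ) = 0.5180.
I_d = I_cond = (V₀/R) e^(−t/τ) = (0.04436)(0.5180) = 0.0230 A.

0.0230 A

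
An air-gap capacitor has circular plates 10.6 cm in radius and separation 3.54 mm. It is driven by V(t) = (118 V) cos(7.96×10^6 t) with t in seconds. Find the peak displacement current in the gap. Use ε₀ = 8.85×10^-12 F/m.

0.0829 A

The displacement current equals the conduction current C dV/dt, which peaks at C V₀ ω.
With C = ε₀A/d = (8.85×10^-12)(0.03530)/(3.54×10^-3) = 8.825×10^-11 F and ω = 7.96×10^6 rad/s, I_d,max = (8.825×10^-11)(118)(7.96×10^6) = 0.0829 A.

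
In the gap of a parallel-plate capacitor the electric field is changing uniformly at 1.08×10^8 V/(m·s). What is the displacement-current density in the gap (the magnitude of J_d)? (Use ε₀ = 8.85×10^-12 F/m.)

9.56×10^-4 A/m²

J_d = ε₀ dE/dt = (8.85×10^-12)(1.08×10^8) = 9.56×10^-4 A/m².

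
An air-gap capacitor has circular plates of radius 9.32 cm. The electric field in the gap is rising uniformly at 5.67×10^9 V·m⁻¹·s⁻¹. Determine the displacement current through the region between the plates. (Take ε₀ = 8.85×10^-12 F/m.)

I_d = ε₀ A (dE/dt) = (8.85×10^-12)(0.02729 m²)(5.67×10^9) = 1.37×10^-3 A.

1.37×10^-3 A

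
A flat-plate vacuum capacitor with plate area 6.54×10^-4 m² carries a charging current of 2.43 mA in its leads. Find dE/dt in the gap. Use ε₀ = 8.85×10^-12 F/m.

4.20×10^11 V/(m·s)

The displacement current between the plates equals the conduction current, I_d = 2.43 mA.
Since I_d = ε₀ A dE/dt, dE/dt = I_d/(ε₀A) = (2.43×10^-3)/((8.85×10^-12)(6.54×10^-4)) = 4.20×10^11 V/(m·s).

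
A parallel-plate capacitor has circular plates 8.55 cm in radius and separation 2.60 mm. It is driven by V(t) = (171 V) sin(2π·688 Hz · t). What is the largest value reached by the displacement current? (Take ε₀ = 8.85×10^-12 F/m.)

(dE/dt)_max = V₀ω/d = 2.843×10^8 V/(m·s); ω = 2πf = 4323 rad/s.
I_d,max = ε₀ A (dE/dt)_max = (8.85×10^-12)(0.02297)(2.843×10^8) = 5.78×10^-5 A.

5.78×10^-5 A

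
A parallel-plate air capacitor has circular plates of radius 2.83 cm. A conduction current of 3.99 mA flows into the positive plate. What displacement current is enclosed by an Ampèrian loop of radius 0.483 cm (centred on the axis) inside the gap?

No conduction current crosses the gap, so I_d there equals the 3.99×10^-3 A in the leads.
Since J_d is uniform, the enclosed fraction is (r/R)² = 0.02913, giving I_d,enc = 1.16×10^-4 A.

1.16×10^-4 A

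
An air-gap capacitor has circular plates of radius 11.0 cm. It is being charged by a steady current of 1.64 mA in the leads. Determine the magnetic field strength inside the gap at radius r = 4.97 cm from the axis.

No conduction current crosses the gap, so I_d there equals the 1.64×10^-3 A in the leads.
For r < R the Ampère–Maxwell law gives B(2πr) = μ₀ I_d (r²/R²), so B = μ₀ I_d r/(2πR²) = (4π×10^-7)(1.64×10^-3)(0.0497)/(2π·0.110²) = 1.35×10^-9 T.

1.35×10^-9 T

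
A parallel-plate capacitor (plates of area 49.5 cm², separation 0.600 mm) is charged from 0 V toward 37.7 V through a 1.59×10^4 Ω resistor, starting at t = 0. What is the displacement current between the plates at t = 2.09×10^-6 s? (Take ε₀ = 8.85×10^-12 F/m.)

3.92×10^-4 A

C = ε₀A/d = (8.85×10^-12)(4.95×10^-3)/(6.00×10^-4) = 7.301×10^-11 F, so τ = RC = 1.161×10^-6 s.
The conduction current is I(t) = (V₀/R) e^(−t/τ), and the displacement current between the plates equals it.
t/τ = 1.800; I_d = (37.7/1.59×10^4) · e^(−1.800) = (2.371×10^-3)(0.1653) = 3.92×10^-4 A.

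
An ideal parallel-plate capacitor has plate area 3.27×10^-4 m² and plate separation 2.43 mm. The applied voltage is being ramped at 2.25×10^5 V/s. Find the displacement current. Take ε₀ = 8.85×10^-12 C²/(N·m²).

The displacement current equals the charging current C dV/dt. With C = ε₀A/d = (8.85×10^-12)(3.27×10^-4)/(2.43×10^-3) = 1.191×10^-12 F, I_d = (1.191×10^-12)(2.25×10^5) = 2.68×10^-7 A.

2.68×10^-7 A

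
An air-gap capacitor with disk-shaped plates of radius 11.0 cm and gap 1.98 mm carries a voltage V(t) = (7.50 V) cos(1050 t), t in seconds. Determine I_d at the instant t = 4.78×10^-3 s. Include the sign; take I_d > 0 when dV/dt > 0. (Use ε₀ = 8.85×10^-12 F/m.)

dE/dt = (V₀ω/d)·−sin(ωt) with ωt = 5.019 rad: (7.50)(1050)(0.9534)/(1.98×10^-3) = 3.792×10^6 V/(m·s).
I_d = ε₀ A dE/dt = (8.85×10^-12)(0.03801)(3.792×10^6) = 1.28×10^-6 A.

1.28×10^-6 A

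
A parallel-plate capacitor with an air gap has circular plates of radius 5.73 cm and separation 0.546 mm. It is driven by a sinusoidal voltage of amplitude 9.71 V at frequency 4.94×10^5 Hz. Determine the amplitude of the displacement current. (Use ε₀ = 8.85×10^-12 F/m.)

C = ε₀A/d = (8.85×10^-12)(0.01031)/(5.46×10^-4) = 1.671×10^-10 F; ω = 2πf = 3.104×10^6 rad/s.
I_d = C dV/dt, so |I_d|_max = C V₀ ω = (1.671×10^-10)(9.71)(3.104×10^6) = 5.04×10^-3 A.

5.04×10^-3 A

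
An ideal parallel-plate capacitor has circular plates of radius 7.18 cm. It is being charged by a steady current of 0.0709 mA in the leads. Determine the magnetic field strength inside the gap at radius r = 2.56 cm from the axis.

7.04×10^-11 T

Between the plates the displacement current equals the wire current: I_d = 0.0709 mA = 7.09×10^-5 A.
For r < R the Ampère–Maxwell law gives B(2πr) = μ₀ I_d (r²/R²), so B = μ₀ I_d r/(2πR²) = (4π×10^-7)(7.09×10^-5)(0.0256)/(2π·0.0718²) = 7.04×10^-11 T.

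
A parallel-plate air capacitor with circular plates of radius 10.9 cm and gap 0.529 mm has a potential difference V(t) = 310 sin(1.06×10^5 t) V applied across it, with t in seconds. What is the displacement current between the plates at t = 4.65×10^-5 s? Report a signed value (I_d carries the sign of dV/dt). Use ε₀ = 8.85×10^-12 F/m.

4.41×10^-3 A

dE/dt = (V₀ω/d)·cos(ωt) with ωt = 4.929 rad: (310)(1.06×10^5)(0.2149)/(5.29×10^-4) = 1.335×10^10 V/(m·s).
I_d = ε₀ A dE/dt = (8.85×10^-12)(0.03733)(1.335×10^10) = 4.41×10^-3 A.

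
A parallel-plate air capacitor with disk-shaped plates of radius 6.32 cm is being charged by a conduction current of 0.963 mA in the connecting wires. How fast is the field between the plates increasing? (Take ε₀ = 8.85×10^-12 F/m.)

By continuity, I_d in the gap equals the 0.963 mA flowing in the wire.
Then dE/dt = I_d/(ε₀A) = 8.67×10^9 V/(m·s).

8.67×10^9 V/(m·s)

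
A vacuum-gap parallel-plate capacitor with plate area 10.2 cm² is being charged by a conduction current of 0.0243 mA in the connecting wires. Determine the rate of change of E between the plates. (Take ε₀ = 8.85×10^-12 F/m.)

2.69×10^9 V/(m·s)

By continuity, I_d in the gap equals the 0.0243 mA flowing in the wire.
Inverting I_d = ε₀ A dE/dt gives dE/dt = 2.43×10^-5 / (8.85×10^-12 · 1.02×10^-3) = 2.69×10^9 V/(m·s).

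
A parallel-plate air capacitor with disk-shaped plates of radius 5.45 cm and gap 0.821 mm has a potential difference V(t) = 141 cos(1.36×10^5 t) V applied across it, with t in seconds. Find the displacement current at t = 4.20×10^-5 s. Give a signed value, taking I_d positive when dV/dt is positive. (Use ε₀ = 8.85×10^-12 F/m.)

dE/dt = (V₀ω/d)·−sin(ωt) with ωt = 5.712 rad: (141)(1.36×10^5)(0.5406)/(8.21×10^-4) = 1.263×10^10 V/(m·s).
I_d = ε₀ A dE/dt = (8.85×10^-12)(9.331×10^-3)(1.263×10^10) = 1.04×10^-3 A.

1.04×10^-3 A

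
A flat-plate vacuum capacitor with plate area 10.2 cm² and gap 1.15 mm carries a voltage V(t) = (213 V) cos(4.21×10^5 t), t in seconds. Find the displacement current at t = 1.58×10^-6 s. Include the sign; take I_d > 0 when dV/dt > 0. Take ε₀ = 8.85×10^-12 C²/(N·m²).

-4.34×10^-4 A

dV/dt = (213)(4.21×10^5)·−sin(0.66518) = -5.535×10^7 V/s.
I_d = C dV/dt with C = ε₀A/d = (8.85×10^-12)(1.02×10^-3)/(1.15×10^-3) = 7.850×10^-12 F, so I_d = (7.850×10^-12)(-5.535×10^7) = -4.34×10^-4 A.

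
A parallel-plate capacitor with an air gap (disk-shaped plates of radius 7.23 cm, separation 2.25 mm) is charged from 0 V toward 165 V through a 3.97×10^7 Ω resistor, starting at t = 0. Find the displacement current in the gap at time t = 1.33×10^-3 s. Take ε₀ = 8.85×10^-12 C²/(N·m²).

With C = ε₀A/d = (8.85×10^-12)(0.01642)/(2.25×10^-3) = 6.459×10^-11 F, the time constant is τ = RC = 2.564×10^-3 s, so t/τ = 0.5187 and e^(−t/τ) = 0.5953.
I_d = I_cond = (V₀/R) e^(−t/τ) = (4.156×10^-6)(0.5953) = 2.47×10^-6 A.

2.47×10^-6 A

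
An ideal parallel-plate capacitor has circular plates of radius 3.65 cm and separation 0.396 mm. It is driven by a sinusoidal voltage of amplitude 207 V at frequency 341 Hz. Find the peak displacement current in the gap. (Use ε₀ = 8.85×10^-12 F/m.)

4.15×10^-5 A

The displacement current equals the conduction current C dV/dt, which peaks at C V₀ ω.
With C = ε₀A/d = (8.85×10^-12)(4.185×10^-3)/(3.96×10^-4) = 9.353×10^-11 F and ω = 2πf = 2143 rad/s, I_d,max = (9.353×10^-11)(207)(2143) = 4.15×10^-5 A.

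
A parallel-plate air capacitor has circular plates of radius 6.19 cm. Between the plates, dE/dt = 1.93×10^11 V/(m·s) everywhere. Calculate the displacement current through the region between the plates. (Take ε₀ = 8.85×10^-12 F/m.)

0.0206 A

With a uniform field, Φ_E = EA, so I_d = ε₀ A dE/dt = 0.0206 A.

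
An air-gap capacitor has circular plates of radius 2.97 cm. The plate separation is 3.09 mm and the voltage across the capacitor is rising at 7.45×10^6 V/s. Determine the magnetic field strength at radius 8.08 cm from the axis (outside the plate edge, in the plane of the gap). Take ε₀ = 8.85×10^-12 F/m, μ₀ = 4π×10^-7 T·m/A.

1.46×10^-10 T

dE/dt = (dV/dt)/d = 2.411×10^9 V/(m·s); I_d = ε₀(πR²)(dE/dt) = (8.85×10^-12)(2.771×10^-3)(2.411×10^9) = 5.913×10^-5 A.
With r > R the enclosed displacement current is the full I_d; B = μ₀ I_d / (2πr) = 1.46×10^-10 T.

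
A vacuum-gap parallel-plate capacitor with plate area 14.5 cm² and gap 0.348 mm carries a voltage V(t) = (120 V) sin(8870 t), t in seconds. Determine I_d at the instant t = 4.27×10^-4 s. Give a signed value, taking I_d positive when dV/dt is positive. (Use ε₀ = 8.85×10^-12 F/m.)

-3.13×10^-5 A

dE/dt = (V₀ω/d)·cos(ωt) with ωt = 3.78749 rad: (120)(8870)(-0.7986)/(3.48×10^-4) = -2.443×10^9 V/(m·s).
I_d = ε₀ A dE/dt = (8.85×10^-12)(1.45×10^-3)(-2.443×10^9) = -3.13×10^-5 A.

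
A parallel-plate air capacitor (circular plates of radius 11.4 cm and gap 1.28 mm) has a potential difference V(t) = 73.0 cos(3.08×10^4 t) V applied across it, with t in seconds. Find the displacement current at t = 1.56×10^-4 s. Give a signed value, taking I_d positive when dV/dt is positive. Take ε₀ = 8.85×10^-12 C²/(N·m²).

6.32×10^-4 A

C = ε₀A/d = (8.85×10^-12)(0.04083)/(1.28×10^-3) = 2.823×10^-10 F. dV/dt = V₀ω·−sin(ωt); at ωt = 4.8048 rad this factor is 0.9957.
I_d = C dV/dt = (2.823×10^-10)(73.0)(3.08×10^4)(0.9957) = 6.32×10^-4 A.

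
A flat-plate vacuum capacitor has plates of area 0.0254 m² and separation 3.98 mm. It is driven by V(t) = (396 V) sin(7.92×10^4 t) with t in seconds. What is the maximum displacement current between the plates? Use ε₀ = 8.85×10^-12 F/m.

1.77×10^-3 A

C = ε₀A/d = (8.85×10^-12)(0.0254)/(3.98×10^-3) = 5.648×10^-11 F; ω = 7.92×10^4 rad/s.
I_d = C dV/dt, so |I_d|_max = C V₀ ω = (5.648×10^-11)(396)(7.92×10^4) = 1.77×10^-3 A.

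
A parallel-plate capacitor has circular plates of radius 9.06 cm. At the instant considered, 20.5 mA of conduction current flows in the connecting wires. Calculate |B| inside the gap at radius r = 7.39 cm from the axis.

3.69×10^-8 T

Between the plates the displacement current equals the wire current: I_d = 20.5 mA = 0.0205 A.
∮B·dl = μ₀ I_d,enc with I_d,enc = I_d r²/R² = 0.01364 A; so B = μ₀ I_d,enc/(2πr) = 3.69×10^-8 T.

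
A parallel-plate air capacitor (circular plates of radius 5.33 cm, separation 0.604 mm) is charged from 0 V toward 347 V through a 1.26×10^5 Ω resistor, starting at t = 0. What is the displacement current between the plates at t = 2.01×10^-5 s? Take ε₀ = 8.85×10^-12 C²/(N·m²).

C = ε₀A/d = (8.85×10^-12)(8.925×10^-3)/(6.04×10^-4) = 1.308×10^-10 F, so τ = RC = 1.648×10^-5 s.
The conduction current is I(t) = (V₀/R) e^(−t/τ), and the displacement current between the plates equals it.
t/τ = 1.220; I_d = (347/1.26×10^5) · e^(−1.220) = (2.754×10^-3)(0.2952) = 8.13×10^-4 A.

8.13×10^-4 A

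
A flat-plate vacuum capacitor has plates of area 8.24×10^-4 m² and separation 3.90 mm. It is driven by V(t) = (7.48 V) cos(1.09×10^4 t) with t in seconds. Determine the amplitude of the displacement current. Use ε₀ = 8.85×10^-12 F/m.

C = ε₀A/d = (8.85×10^-12)(8.24×10^-4)/(3.90×10^-3) = 1.870×10^-12 F; ω = 1.09×10^4 rad/s.
I_d = C dV/dt, so |I_d|_max = C V₀ ω = (1.870×10^-12)(7.48)(1.09×10^4) = 1.52×10^-7 A.

1.52×10^-7 A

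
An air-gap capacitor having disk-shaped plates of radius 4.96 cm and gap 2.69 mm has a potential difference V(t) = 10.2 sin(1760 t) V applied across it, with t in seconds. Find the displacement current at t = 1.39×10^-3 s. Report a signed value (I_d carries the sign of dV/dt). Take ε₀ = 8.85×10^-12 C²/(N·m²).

-3.51×10^-7 A

C = ε₀A/d = (8.85×10^-12)(7.729×10^-3)/(2.69×10^-3) = 2.543×10^-11 F. dV/dt = V₀ω·cos(ωt); at ωt = 2.4464 rad this factor is -0.7679.
I_d = C dV/dt = (2.543×10^-11)(10.2)(1760)(-0.7679) = -3.51×10^-7 A.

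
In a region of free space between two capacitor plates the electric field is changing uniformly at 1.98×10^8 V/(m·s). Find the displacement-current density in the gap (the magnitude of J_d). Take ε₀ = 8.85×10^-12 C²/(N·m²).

J_d = ε₀ dE/dt = (8.85×10^-12)(1.98×10^8) = 1.75×10^-3 A/m².

1.75×10^-3 A/m²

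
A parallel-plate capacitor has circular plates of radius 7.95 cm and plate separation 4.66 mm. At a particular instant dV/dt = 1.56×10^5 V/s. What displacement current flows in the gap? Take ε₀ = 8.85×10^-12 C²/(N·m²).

E = V/d so dE/dt = (dV/dt)/d = 3.348×10^7 V/(m·s), and I_d = ε₀ A dE/dt = (8.85×10^-12)(0.01986)(3.348×10^7) = 5.88×10^-6 A.

5.88×10^-6 A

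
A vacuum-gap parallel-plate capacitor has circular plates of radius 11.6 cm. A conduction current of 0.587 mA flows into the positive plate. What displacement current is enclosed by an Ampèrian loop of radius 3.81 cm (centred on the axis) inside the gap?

6.33×10^-5 A

By continuity the displacement current in the gap matches the conduction current: I_d = 5.87×10^-4 A.
Through an area πr² the displacement current is I_d·(πr²/πR²) = I_d (r/R)² = 6.33×10^-5 A.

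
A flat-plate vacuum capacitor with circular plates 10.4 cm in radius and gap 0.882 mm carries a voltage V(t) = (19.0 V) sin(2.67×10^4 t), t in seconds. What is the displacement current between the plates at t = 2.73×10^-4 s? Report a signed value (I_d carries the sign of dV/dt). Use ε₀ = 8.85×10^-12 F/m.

9.26×10^-5 A

dV/dt = (19.0)(2.67×10^4)·cos(7.2891) = 2.716×10^5 V/s.
I_d = C dV/dt with C = ε₀A/d = (8.85×10^-12)(0.03398)/(8.82×10^-4) = 3.410×10^-10 F, so I_d = (3.410×10^-10)(2.716×10^5) = 9.26×10^-5 A.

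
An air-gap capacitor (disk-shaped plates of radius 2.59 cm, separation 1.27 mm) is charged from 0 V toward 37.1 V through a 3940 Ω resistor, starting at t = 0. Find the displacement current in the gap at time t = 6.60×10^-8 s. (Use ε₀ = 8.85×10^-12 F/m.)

3.01×10^-3 A

C = ε₀A/d = (8.85×10^-12)(2.107×10^-3)/(1.27×10^-3) = 1.468×10^-11 F, so τ = RC = 5.784×10^-8 s.
The conduction current is I(t) = (V₀/R) e^(−t/τ), and the displacement current between the plates equals it.
t/τ = 1.141; I_d = (37.1/3940) · e^(−1.141) = (9.416×10^-3)(0.3195) = 3.01×10^-3 A.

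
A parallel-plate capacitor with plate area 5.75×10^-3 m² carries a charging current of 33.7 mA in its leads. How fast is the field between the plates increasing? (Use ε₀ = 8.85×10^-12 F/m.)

6.62×10^11 V/(m·s)

By continuity, I_d in the gap equals the 33.7 mA flowing in the wire.
Inverting I_d = ε₀ A dE/dt gives dE/dt = 0.0337 / (8.85×10^-12 · 5.75×10^-3) = 6.62×10^11 V/(m·s).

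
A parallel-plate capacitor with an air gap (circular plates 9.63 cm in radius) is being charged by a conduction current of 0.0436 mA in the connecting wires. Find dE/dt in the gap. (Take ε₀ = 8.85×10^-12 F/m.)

1.69×10^8 V/(m·s)

The displacement current between the plates equals the conduction current, I_d = 0.0436 mA.
Inverting I_d = ε₀ A dE/dt gives dE/dt = 4.36×10^-5 / (8.85×10^-12 · 0.02913) = 1.69×10^8 V/(m·s).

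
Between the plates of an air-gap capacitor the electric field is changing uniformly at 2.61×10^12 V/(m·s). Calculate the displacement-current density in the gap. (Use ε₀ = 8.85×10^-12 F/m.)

J_d = ε₀ dE/dt = (8.85×10^-12)(2.61×10^12) = 23.1 A/m².

23.1 A/m²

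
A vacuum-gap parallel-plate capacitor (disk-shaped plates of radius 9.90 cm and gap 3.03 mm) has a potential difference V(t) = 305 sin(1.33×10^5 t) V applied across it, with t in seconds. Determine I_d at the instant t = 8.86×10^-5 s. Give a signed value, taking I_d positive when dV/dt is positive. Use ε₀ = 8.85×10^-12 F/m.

C = ε₀A/d = (8.85×10^-12)(0.03079)/(3.03×10^-3) = 8.993×10^-11 F. dV/dt = V₀ω·cos(ωt); at ωt = 11.7838 rad this factor is 0.7091.
I_d = C dV/dt = (8.993×10^-11)(305)(1.33×10^5)(0.7091) = 2.59×10^-3 A.

2.59×10^-3 A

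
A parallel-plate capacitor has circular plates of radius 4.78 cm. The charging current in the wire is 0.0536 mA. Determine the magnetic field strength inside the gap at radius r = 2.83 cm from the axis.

1.33×10^-10 T

Between the plates the displacement current equals the wire current: I_d = 0.0536 mA = 5.36×10^-5 A.
An Ampèrian loop of radius r encloses a fraction (r/R)² of I_d. Then B·2πr = μ₀ I_d (r/R)², giving B = μ₀ I_d r/(2πR²) = 1.33×10^-10 T.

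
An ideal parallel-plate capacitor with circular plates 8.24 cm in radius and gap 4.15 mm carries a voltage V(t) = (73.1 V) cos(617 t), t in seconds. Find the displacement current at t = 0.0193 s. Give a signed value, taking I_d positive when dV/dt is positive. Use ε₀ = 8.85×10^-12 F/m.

C = ε₀A/d = (8.85×10^-12)(0.02133)/(4.15×10^-3) = 4.549×10^-11 F. dV/dt = V₀ω·−sin(ωt); at ωt = 11.9081 rad this factor is 0.6117.
I_d = C dV/dt = (4.549×10^-11)(73.1)(617)(0.6117) = 1.26×10^-6 A.

1.26×10^-6 A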